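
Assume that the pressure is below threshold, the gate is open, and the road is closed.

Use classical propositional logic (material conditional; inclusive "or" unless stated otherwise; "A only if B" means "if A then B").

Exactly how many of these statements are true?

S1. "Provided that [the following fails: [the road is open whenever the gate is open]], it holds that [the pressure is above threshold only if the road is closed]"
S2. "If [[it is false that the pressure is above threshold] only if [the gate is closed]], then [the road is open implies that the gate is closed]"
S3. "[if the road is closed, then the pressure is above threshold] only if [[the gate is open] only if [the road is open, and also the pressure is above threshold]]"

3

Let Q = "the gate is open" (T), R = "the road is closed" (T), P = "the pressure is above threshold" (F).

S1: Formalization: ¬(Q → ¬R) → (P → R)

¬R = ¬T = F
Q → ¬R = T → F = F
¬(Q → ¬R) = ¬F = T
P → R = F → T = T
¬(Q → ¬R) → (P → R) = T → T = T
So S1 is true.

S2: In symbols: (¬P → ¬Q) → (¬R → ¬Q)

¬P = ¬F = T
¬Q = ¬T = F
¬P → ¬Q = T → F = F
¬R = ¬T = F
¬Q = ¬T = F
¬R → ¬Q = F → F = T
(¬P → ¬Q) → (¬R → ¬Q) = F → T = T
So S2 is true.

S3: In symbols: (R → P) → (Q → (¬R ∧ P))

R → P = T → F = F
¬R = ¬T = F
¬R ∧ P = F ∧ F = F
Q → (¬R ∧ P) = T → F = F
(R → P) → (Q → (¬R ∧ P)) = F → F = T
Thus S3 is true.

True statements: 3 (S1, S2, S3).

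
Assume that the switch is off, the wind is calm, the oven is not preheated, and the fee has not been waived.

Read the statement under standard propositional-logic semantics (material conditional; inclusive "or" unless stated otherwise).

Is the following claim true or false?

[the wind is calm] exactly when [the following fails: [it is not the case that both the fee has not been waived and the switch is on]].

Let Q = "the wind is strong" (F), G = "the fee has been waived" (F), M = "the switch is on" (F).
Parsed as ¬Q ↔ ¬(¬G ↑ M)

¬Q = ¬F = T
¬G = ¬F = T
¬G ↑ M = T ↑ F = T
¬(¬G ↑ M) = ¬T = F
¬Q ↔ ¬(¬G ↑ M) = T ↔ F = F

The statement is false.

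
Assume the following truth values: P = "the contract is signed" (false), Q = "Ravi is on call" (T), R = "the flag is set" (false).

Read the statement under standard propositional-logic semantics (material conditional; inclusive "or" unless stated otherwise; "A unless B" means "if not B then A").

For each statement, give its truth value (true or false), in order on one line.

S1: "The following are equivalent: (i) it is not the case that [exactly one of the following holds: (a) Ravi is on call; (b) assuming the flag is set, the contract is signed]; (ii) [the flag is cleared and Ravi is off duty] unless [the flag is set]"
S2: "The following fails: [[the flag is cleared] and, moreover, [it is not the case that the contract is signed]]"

S1: In symbols: ¬(Q ⊕ (R → P)) ↔ ((¬R ∧ ¬Q) ∨ R)

R → P = F → F = T
Q ⊕ (R → P) = T ⊕ T = F
¬(Q ⊕ (R → P)) = ¬F = T
¬R = ¬F = T
¬Q = ¬T = F
¬R ∧ ¬Q = T ∧ F = F
(¬R ∧ ¬Q) ∨ R = F ∨ F = F
¬(Q ⊕ (R → P)) ↔ ((¬R ∧ ¬Q) ∨ R) = T ↔ F = F
Thus S1 is false.

S2: In symbols: ¬(¬R ∧ ¬P)

¬R = ¬F = T
¬P = ¬F = T
¬R ∧ ¬P = T ∧ T = T
¬(¬R ∧ ¬P) = ¬T = F
Hence S2 is false.

S1 false / S2 false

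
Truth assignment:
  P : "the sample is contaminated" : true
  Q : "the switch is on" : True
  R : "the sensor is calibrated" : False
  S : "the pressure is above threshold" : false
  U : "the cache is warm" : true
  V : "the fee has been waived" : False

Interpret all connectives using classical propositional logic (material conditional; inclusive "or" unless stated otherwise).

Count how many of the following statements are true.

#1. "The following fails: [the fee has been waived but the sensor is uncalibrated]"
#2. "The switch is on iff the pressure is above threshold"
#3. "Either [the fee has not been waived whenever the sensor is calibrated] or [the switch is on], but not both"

#1: In symbols: not (V and not R)

not R = not False = True
V and not R = False and True = False
not (V and not R) = not False = True
Thus #1 is true.

#2: In symbols: Q iff S

Q iff S = True iff False = False
Thus #2 is false.

#3: In symbols: (R -> not V) xor Q

not V = not False = True
R -> not V = False -> True = True
(R -> not V) xor Q = True xor True = False
Hence #3 is false.

1 of the 3 statements is true.

1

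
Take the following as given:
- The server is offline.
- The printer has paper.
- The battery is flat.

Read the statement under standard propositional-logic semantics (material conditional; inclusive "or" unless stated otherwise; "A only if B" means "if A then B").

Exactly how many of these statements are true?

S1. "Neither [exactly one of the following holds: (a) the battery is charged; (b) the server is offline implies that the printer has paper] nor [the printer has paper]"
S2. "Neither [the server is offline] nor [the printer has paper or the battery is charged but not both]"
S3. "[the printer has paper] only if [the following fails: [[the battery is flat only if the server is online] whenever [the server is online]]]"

0

Let R = "the battery is charged" (F), P = "the server is online" (F), Q = "the printer has paper" (T).

S1: This is (R ⊕ (¬P → Q)) ↓ Q.

¬P = ¬F = T
¬P → Q = T → T = T
R ⊕ (¬P → Q) = F ⊕ T = T
(R ⊕ (¬P → Q)) ↓ Q = T ↓ T = F
Thus S1 is false.

S2: Formalization: ¬P ↓ (Q ⊕ R)

¬P = ¬F = T
Q ⊕ R = T ⊕ F = T
¬P ↓ (Q ⊕ R) = T ↓ T = F
Thus S2 is false.

S3: Parsed as Q → ¬(P → (¬R → P))

¬R = ¬F = T
¬R → P = T → F = F
P → (¬R → P) = F → F = T
¬(P → (¬R → P)) = ¬T = F
Q → ¬(P → (¬R → P)) = T → F = F
Hence S3 is false.

Count: 0.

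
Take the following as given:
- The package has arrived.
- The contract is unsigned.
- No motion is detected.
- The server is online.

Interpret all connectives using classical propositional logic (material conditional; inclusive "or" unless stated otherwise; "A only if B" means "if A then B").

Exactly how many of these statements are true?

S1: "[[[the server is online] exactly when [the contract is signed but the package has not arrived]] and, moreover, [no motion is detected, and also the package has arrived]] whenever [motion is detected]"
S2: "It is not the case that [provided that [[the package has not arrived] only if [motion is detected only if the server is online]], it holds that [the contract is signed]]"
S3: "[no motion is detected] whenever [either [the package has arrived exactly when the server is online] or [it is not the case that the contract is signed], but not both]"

3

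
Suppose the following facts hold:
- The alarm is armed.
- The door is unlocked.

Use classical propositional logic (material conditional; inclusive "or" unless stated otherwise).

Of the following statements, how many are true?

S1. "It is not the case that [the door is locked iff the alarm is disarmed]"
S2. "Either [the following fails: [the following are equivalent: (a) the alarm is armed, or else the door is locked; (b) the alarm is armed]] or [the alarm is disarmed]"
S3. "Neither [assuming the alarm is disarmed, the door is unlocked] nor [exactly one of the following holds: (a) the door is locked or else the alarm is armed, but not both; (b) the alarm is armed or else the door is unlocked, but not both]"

Let G = "the door is locked" (False), U = "the alarm is armed" (True).

S1: Formalization: not (G iff not U)

not U = not True = False
G iff not U = False iff False = True
not (G iff not U) = not True = False
So S1 is false.

S2: Formalization: not ((U or G) iff U) or not U

U or G = True or False = True
(U or G) iff U = True iff True = True
not ((U or G) iff U) = not True = False
not U = not True = False
not ((U or G) iff U) or not U = False or False = False
Thus S2 is false.

S3: Parsed as (not U -> not G) nor ((G xor U) xor (U xor not G))

not U = not True = False
not G = not False = True
not U -> not G = False -> True = True
G xor U = False xor True = True
not G = not False = True
U xor not G = True xor True = False
(G xor U) xor (U xor not G) = True xor False = True
(not U -> not G) nor ((G xor U) xor (U xor not G)) = True nor True = False
Hence S3 is false.

Count: 0.

0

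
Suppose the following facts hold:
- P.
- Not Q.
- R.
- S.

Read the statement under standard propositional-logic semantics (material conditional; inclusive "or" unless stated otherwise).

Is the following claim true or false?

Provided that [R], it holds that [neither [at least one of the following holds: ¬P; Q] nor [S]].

False.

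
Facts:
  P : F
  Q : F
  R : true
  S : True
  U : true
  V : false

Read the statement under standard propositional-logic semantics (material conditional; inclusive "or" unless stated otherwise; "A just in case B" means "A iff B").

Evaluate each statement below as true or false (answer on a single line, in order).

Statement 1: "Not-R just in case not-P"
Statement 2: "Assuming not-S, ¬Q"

Statement 1: Parsed as ¬R ↔ ¬P

¬R = ¬T = F
¬P = ¬F = T
¬R ↔ ¬P = F ↔ T = F
So Statement 1 is false.

Statement 2: Formalization: ¬S → ¬Q

¬S = ¬T = F
¬Q = ¬F = T
¬S → ¬Q = F → T = T
Thus Statement 2 is true.

Statement 1 False; Statement 2 True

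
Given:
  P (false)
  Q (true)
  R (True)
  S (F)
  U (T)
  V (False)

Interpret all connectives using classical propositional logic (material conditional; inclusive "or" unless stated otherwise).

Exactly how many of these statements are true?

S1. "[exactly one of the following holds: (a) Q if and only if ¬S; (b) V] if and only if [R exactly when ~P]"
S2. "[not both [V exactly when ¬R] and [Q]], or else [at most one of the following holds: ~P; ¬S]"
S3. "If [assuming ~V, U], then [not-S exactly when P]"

1

S1: Formalization: ((Q iff not S) xor V) iff (R iff not P)

not S = not False = True
Q iff not S = True iff True = True
(Q iff not S) xor V = True xor False = True
not P = not False = True
R iff not P = True iff True = True
((Q iff not S) xor V) iff (R iff not P) = True iff True = True
Thus S1 is true.

S2: In symbols: ((V iff not R) nand Q) or (not P nand not S)

not R = not True = False
V iff not R = False iff False = True
(V iff not R) nand Q = True nand True = False
not P = not False = True
not S = not False = True
not P nand not S = True nand True = False
((V iff not R) nand Q) or (not P nand not S) = False or False = False
Thus S2 is false.

S3: This is (not V -> U) -> (not S iff P).

not V = not False = True
not V -> U = True -> True = True
not S = not False = True
not S iff P = True iff False = False
(not V -> U) -> (not S iff P) = True -> False = False
So S3 is false.

Count: 1.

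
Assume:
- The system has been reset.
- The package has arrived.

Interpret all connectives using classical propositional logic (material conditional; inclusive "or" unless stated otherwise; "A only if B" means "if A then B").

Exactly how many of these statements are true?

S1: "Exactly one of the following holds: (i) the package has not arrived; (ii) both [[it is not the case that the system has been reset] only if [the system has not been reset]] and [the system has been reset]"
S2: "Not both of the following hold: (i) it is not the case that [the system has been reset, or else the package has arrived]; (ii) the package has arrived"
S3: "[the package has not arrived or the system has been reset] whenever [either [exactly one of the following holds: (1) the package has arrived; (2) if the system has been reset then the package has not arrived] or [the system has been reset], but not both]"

3

Let Q = "the package has arrived" (T), P = "the system has been reset" (T).

S1: Formalization: ¬Q ⊕ ((¬P → ¬P) ∧ P)

¬Q = ¬T = F
¬P = ¬T = F
¬P = ¬T = F
¬P → ¬P = F → F = T
(¬P → ¬P) ∧ P = T ∧ T = T
¬Q ⊕ ((¬P → ¬P) ∧ P) = F ⊕ T = T
Hence S1 is true.

S2: This is ¬(P ∨ Q) ↑ Q.

P ∨ Q = T ∨ T = T
¬(P ∨ Q) = ¬T = F
¬(P ∨ Q) ↑ Q = F ↑ T = T
Hence S2 is true.

S3: Formalization: ((Q ⊕ (P → ¬Q)) ⊕ P) → (¬Q ∨ P)

¬Q = ¬T = F
P → ¬Q = T → F = F
Q ⊕ (P → ¬Q) = T ⊕ F = T
(Q ⊕ (P → ¬Q)) ⊕ P = T ⊕ T = F
¬Q = ¬T = F
¬Q ∨ P = F ∨ T = T
((Q ⊕ (P → ¬Q)) ⊕ P) → (¬Q ∨ P) = F → T = T
Hence S3 is true.

True statements: 3.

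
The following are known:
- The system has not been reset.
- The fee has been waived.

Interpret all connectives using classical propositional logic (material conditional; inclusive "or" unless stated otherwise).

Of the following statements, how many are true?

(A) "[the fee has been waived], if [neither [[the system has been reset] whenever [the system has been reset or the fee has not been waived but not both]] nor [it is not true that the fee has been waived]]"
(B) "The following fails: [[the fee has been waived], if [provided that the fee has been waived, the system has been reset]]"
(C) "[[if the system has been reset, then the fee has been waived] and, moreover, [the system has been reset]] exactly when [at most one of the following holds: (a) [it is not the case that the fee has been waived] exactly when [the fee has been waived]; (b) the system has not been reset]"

1

Let N = "the system has been reset" (F), M = "the fee has been waived" (T).

(A): In symbols: (((N ⊕ ¬M) → N) ↓ ¬M) → M

¬M = ¬T = F
N ⊕ ¬M = F ⊕ F = F
(N ⊕ ¬M) → N = F → F = T
¬M = ¬T = F
((N ⊕ ¬M) → N) ↓ ¬M = T ↓ F = F
(((N ⊕ ¬M) → N) ↓ ¬M) → M = F → T = T
Thus (A) is true.

(B): In symbols: ¬((M → N) → M)

M → N = T → F = F
(M → N) → M = F → T = T
¬((M → N) → M) = ¬T = F
So (B) is false.

(C): Parsed as ((N → M) ∧ N) ↔ ((¬M ↔ M) ↑ ¬N)

N → M = F → T = T
(N → M) ∧ N = T ∧ F = F
¬M = ¬T = F
¬M ↔ M = F ↔ T = F
¬N = ¬F = T
(¬M ↔ M) ↑ ¬N = F ↑ T = T
((N → M) ∧ N) ↔ ((¬M ↔ M) ↑ ¬N) = F ↔ T = F
Thus (C) is false.

Count: 1.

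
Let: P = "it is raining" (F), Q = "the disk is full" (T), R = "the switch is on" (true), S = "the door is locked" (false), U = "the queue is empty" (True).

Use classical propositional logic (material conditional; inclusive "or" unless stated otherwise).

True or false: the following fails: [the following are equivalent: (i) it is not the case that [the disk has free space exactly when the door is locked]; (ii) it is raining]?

False.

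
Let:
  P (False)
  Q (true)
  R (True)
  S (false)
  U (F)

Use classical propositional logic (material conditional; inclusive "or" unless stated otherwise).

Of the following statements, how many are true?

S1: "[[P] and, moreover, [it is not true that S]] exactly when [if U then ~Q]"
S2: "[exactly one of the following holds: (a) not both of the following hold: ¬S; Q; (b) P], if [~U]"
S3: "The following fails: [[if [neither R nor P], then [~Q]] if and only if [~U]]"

0

S1: Parsed as (P ∧ ¬S) ↔ (U → ¬Q)

¬S = ¬F = T
P ∧ ¬S = F ∧ T = F
¬Q = ¬T = F
U → ¬Q = F → F = T
(P ∧ ¬S) ↔ (U → ¬Q) = F ↔ T = F
Thus S1 is false.

S2: Parsed as ¬U → ((¬S ↑ Q) ⊕ P)

¬U = ¬F = T
¬S = ¬F = T
¬S ↑ Q = T ↑ T = F
(¬S ↑ Q) ⊕ P = F ⊕ F = F
¬U → ((¬S ↑ Q) ⊕ P) = T → F = F
Thus S2 is false.

S3: In symbols: ¬(((R ↓ P) → ¬Q) ↔ ¬U)

R ↓ P = T ↓ F = F
¬Q = ¬T = F
(R ↓ P) → ¬Q = F → F = T
¬U = ¬F = T
((R ↓ P) → ¬Q) ↔ ¬U = T ↔ T = T
¬(((R ↓ P) → ¬Q) ↔ ¬U) = ¬T = F
Hence S3 is false.

True statements: 0 (none).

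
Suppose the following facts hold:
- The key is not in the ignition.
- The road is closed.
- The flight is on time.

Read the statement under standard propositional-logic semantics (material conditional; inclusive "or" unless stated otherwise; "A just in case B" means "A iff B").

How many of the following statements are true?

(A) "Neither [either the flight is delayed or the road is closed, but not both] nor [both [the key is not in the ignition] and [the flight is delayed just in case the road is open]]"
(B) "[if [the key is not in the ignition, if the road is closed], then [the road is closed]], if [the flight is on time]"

Let R = "the flight is delayed" (False), Q = "the road is closed" (True), P = "the key is in the ignition" (False).

(A): Parsed as (R xor Q) nor (not P and (R iff not Q))

R xor Q = False xor True = True
not P = not False = True
not Q = not True = False
R iff not Q = False iff False = True
not P and (R iff not Q) = True and True = True
(R xor Q) nor (not P and (R iff not Q)) = True nor True = False
So (A) is false.

(B): In symbols: not R -> ((Q -> not P) -> Q)

not R = not False = True
not P = not False = True
Q -> not P = True -> True = True
(Q -> not P) -> Q = True -> True = True
not R -> ((Q -> not P) -> Q) = True -> True = True
Thus (B) is true.

1 of the 2 statements is true.

1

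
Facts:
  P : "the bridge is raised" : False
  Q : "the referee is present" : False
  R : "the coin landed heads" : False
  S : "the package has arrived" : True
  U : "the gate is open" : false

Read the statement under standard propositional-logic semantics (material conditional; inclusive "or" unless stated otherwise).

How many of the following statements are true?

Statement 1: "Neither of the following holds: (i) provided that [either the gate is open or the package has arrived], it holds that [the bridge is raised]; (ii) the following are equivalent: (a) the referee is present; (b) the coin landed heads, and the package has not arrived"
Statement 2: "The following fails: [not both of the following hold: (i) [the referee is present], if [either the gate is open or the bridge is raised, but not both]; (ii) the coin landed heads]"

0

Statement 1: In symbols: ((U ∨ S) → P) ↓ (Q ↔ (R ∧ ¬S))

U ∨ S = F ∨ T = T
(U ∨ S) → P = T → F = F
¬S = ¬T = F
R ∧ ¬S = F ∧ F = F
Q ↔ (R ∧ ¬S) = F ↔ F = T
((U ∨ S) → P) ↓ (Q ↔ (R ∧ ¬S)) = F ↓ T = F
Thus Statement 1 is false.

Statement 2: Parsed as ¬(((U ⊕ P) → Q) ↑ R)

U ⊕ P = F ⊕ F = F
(U ⊕ P) → Q = F → F = T
((U ⊕ P) → Q) ↑ R = T ↑ F = T
¬(((U ⊕ P) → Q) ↑ R) = ¬T = F
Thus Statement 2 is false.

True statements: 0 (none).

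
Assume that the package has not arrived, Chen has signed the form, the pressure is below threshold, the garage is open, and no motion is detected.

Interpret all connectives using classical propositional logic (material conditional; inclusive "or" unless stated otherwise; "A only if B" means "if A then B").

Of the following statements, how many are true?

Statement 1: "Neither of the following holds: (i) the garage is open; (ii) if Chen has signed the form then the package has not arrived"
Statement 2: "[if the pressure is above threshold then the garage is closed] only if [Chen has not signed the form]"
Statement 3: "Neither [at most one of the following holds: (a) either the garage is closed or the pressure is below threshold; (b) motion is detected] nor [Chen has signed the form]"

0

Let S = "the garage is closed" (F), Q = "Chen has signed the form" (T), P = "the package has arrived" (F), R = "the pressure is above threshold" (F), U = "motion is detected" (F).

Statement 1: In symbols: ~S nor (Q -> ~P)

~S = ~F = T
~P = ~F = T
Q -> ~P = T -> T = T
~S nor (Q -> ~P) = T nor T = F
Thus Statement 1 is false.

Statement 2: In symbols: (R -> S) -> ~Q

R -> S = F -> F = T
~Q = ~T = F
(R -> S) -> ~Q = T -> F = F
So Statement 2 is false.

Statement 3: This is ((S | ~R) nand U) nor Q.

~R = ~F = T
S | ~R = F | T = T
(S | ~R) nand U = T nand F = T
((S | ~R) nand U) nor Q = T nor T = F
Thus Statement 3 is false.

0 of the 3 statements are true (none).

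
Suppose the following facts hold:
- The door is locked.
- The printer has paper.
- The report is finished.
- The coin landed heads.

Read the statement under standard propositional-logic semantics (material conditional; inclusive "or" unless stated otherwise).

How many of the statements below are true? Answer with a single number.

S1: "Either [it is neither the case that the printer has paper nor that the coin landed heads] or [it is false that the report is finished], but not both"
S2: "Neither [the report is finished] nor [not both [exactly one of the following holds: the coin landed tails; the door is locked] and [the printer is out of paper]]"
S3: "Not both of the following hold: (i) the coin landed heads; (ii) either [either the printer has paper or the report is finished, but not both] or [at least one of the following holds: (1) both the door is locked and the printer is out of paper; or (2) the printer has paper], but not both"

Let Q = "the printer has paper" (T), S = "the coin landed heads" (T), R = "the report is finished" (T), P = "the door is locked" (T).

S1: This is (Q ↓ S) ⊕ ¬R.

Q ↓ S = T ↓ T = F
¬R = ¬T = F
(Q ↓ S) ⊕ ¬R = F ⊕ F = F
Thus S1 is false.

S2: Formalization: R ↓ ((¬S ⊕ P) ↑ ¬Q)

¬S = ¬T = F
¬S ⊕ P = F ⊕ T = T
¬Q = ¬T = F
(¬S ⊕ P) ↑ ¬Q = T ↑ F = T
R ↓ ((¬S ⊕ P) ↑ ¬Q) = T ↓ T = F
Hence S2 is false.

S3: In symbols: S ↑ ((Q ⊕ R) ⊕ ((P ∧ ¬Q) ∨ Q))

Q ⊕ R = T ⊕ T = F
¬Q = ¬T = F
P ∧ ¬Q = T ∧ F = F
(P ∧ ¬Q) ∨ Q = F ∨ T = T
(Q ⊕ R) ⊕ ((P ∧ ¬Q) ∨ Q) = F ⊕ T = T
S ↑ ((Q ⊕ R) ⊕ ((P ∧ ¬Q) ∨ Q)) = T ↑ T = F
Thus S3 is false.

Count: 0.

0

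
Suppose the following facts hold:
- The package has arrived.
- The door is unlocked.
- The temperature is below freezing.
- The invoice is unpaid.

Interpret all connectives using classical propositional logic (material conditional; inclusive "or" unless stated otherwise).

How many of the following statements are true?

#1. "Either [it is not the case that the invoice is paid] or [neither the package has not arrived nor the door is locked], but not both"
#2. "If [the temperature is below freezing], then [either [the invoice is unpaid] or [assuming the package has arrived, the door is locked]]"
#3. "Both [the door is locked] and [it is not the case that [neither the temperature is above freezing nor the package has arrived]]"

Let P = "the invoice is paid" (False), R = "the package has arrived" (True), L = "the door is locked" (False), S = "the temperature is below freezing" (True).

#1: This is not P xor (not R nor L).

not P = not False = True
not R = not True = False
not R nor L = False nor False = True
not P xor (not R nor L) = True xor True = False
Thus #1 is false.

#2: This is S -> (not P or (R -> L)).

not P = not False = True
R -> L = True -> False = False
not P or (R -> L) = True or False = True
S -> (not P or (R -> L)) = True -> True = True
Thus #2 is true.

#3: Parsed as L and not (not S nor R)

not S = not True = False
not S nor R = False nor True = False
not (not S nor R) = not False = True
L and not (not S nor R) = False and True = False
Thus #3 is false.

1 of the 3 statements is true (#2).

1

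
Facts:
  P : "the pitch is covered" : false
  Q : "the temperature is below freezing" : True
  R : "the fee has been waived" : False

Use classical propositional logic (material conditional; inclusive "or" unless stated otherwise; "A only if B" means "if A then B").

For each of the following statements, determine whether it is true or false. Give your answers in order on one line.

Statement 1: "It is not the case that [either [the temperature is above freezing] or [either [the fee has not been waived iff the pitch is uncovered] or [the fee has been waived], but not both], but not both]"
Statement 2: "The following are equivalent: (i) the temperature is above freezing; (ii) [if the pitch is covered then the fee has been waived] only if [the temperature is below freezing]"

Statement 1 F / Statement 2 F

Statement 1: Parsed as ¬(¬Q ⊕ ((¬R ↔ ¬P) ⊕ R))

¬Q = ¬T = F
¬R = ¬F = T
¬P = ¬F = T
¬R ↔ ¬P = T ↔ T = T
(¬R ↔ ¬P) ⊕ R = T ⊕ F = T
¬Q ⊕ ((¬R ↔ ¬P) ⊕ R) = F ⊕ T = T
¬(¬Q ⊕ ((¬R ↔ ¬P) ⊕ R)) = ¬T = F
Hence Statement 1 is false.

Statement 2: In symbols: ¬Q ↔ ((P → R) → Q)

¬Q = ¬T = F
P → R = F → F = T
(P → R) → Q = T → T = T
¬Q ↔ ((P → R) → Q) = F ↔ T = F
Thus Statement 2 is false.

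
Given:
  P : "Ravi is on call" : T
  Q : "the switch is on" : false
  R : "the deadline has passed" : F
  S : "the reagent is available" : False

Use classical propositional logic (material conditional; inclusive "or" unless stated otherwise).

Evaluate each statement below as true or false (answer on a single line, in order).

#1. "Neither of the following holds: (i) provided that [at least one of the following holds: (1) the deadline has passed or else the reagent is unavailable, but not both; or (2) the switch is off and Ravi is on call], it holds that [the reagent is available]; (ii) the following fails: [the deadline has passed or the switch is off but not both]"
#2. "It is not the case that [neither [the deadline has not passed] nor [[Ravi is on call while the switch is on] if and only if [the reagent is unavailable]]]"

#1 true; #2 true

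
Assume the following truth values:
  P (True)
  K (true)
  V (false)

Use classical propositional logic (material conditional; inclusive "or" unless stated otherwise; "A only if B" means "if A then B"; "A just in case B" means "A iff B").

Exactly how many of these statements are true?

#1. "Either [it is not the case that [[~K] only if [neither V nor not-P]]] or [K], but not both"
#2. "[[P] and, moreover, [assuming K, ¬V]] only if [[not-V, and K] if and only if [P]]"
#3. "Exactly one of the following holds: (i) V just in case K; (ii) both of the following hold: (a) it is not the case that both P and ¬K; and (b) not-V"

#1: This is ~(~K -> (V nor ~P)) xor K.

~K = ~T = F
~P = ~T = F
V nor ~P = F nor F = T
~K -> (V nor ~P) = F -> T = T
~(~K -> (V nor ~P)) = ~T = F
~(~K -> (V nor ~P)) xor K = F xor T = T
Hence #1 is true.

#2: In symbols: (P & (K -> ~V)) -> ((~V & K) <-> P)

~V = ~F = T
K -> ~V = T -> T = T
P & (K -> ~V) = T & T = T
~V = ~F = T
~V & K = T & T = T
(~V & K) <-> P = T <-> T = T
(P & (K -> ~V)) -> ((~V & K) <-> P) = T -> T = T
Hence #2 is true.

#3: In symbols: (V <-> K) xor ((P nand ~K) & ~V)

V <-> K = F <-> T = F
~K = ~T = F
P nand ~K = T nand F = T
~V = ~F = T
(P nand ~K) & ~V = T & T = T
(V <-> K) xor ((P nand ~K) & ~V) = F xor T = T
Hence #3 is true.

True statements: 3.

3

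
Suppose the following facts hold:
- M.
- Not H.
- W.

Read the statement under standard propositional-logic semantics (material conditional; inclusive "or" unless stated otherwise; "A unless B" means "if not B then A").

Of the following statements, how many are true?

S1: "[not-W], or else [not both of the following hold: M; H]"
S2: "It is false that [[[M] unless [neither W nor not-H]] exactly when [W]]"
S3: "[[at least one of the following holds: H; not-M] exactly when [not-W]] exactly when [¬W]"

S1: This is ~W | (M nand H).

~W = ~T = F
M nand H = T nand F = T
~W | (M nand H) = F | T = T
So S1 is true.

S2: Parsed as ~((M | (W nor ~H)) <-> W)

~H = ~F = T
W nor ~H = T nor T = F
M | (W nor ~H) = T | F = T
(M | (W nor ~H)) <-> W = T <-> T = T
~((M | (W nor ~H)) <-> W) = ~T = F
Thus S2 is false.

S3: Formalization: ((H | ~M) <-> ~W) <-> ~W

~M = ~T = F
H | ~M = F | F = F
~W = ~T = F
(H | ~M) <-> ~W = F <-> F = T
~W = ~T = F
((H | ~M) <-> ~W) <-> ~W = T <-> F = F
Hence S3 is false.

True statements: 1.

1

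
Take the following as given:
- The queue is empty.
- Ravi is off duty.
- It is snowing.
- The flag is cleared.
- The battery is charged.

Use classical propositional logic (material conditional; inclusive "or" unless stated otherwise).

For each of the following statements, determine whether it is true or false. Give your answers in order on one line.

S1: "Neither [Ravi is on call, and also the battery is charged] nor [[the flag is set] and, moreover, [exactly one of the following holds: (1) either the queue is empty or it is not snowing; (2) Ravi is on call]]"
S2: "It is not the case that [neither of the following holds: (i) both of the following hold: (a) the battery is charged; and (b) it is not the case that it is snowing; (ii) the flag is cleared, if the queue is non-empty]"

S1 T; S2 T

Let Q = "Ravi is on call" (F), U = "the battery is charged" (T), S = "the flag is set" (F), P = "the queue is empty" (T), R = "it is snowing" (T).

S1: Parsed as (Q ∧ U) ↓ (S ∧ ((P ∨ ¬R) ⊕ Q))

Q ∧ U = F ∧ T = F
¬R = ¬T = F
P ∨ ¬R = T ∨ F = T
(P ∨ ¬R) ⊕ Q = T ⊕ F = T
S ∧ ((P ∨ ¬R) ⊕ Q) = F ∧ T = F
(Q ∧ U) ↓ (S ∧ ((P ∨ ¬R) ⊕ Q)) = F ↓ F = T
Hence S1 is true.

S2: In symbols: ¬((U ∧ ¬R) ↓ (¬P → ¬S))

¬R = ¬T = F
U ∧ ¬R = T ∧ F = F
¬P = ¬T = F
¬S = ¬F = T
¬P → ¬S = F → T = T
(U ∧ ¬R) ↓ (¬P → ¬S) = F ↓ T = F
¬((U ∧ ¬R) ↓ (¬P → ¬S)) = ¬F = T
So S2 is true.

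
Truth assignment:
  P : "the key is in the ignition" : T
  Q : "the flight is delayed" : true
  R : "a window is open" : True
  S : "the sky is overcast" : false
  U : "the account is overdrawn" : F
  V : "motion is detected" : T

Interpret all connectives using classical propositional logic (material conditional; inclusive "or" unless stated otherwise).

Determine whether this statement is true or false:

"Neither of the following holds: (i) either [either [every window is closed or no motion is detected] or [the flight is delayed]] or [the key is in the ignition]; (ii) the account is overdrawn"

Values: R=T, V=T, Q=T, P=T, U=F.
Parsed as (((~R | ~V) | Q) | P) nor U

~R = ~T = F
~V = ~T = F
~R | ~V = F | F = F
(~R | ~V) | Q = F | T = T
((~R | ~V) | Q) | P = T | T = T
(((~R | ~V) | Q) | P) nor U = T nor F = F

False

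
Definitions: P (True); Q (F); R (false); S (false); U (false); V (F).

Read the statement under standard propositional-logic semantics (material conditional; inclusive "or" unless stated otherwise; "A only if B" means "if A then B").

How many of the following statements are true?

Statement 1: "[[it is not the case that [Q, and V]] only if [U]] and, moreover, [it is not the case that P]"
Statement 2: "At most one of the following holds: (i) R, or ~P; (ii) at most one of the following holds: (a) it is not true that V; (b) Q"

1

Statement 1: Formalization: (¬(Q ∧ V) → U) ∧ ¬P

Q ∧ V = F ∧ F = F
¬(Q ∧ V) = ¬F = T
¬(Q ∧ V) → U = T → F = F
¬P = ¬T = F
(¬(Q ∧ V) → U) ∧ ¬P = F ∧ F = F
Hence Statement 1 is false.

Statement 2: Formalization: (R ∨ ¬P) ↑ (¬V ↑ Q)

¬P = ¬T = F
R ∨ ¬P = F ∨ F = F
¬V = ¬F = T
¬V ↑ Q = T ↑ F = T
(R ∨ ¬P) ↑ (¬V ↑ Q) = F ↑ T = T
Thus Statement 2 is true.

1 of the 2 statements is true.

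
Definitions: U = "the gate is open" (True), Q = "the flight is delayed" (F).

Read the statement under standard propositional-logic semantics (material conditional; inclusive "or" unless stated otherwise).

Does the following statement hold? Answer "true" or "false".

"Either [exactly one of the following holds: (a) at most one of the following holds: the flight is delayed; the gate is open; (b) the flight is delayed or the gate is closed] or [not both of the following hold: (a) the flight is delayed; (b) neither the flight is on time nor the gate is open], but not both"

false

This is ((Q ↑ U) ⊕ (Q ∨ ¬U)) ⊕ (Q ↑ (¬Q ↓ U)).

Q ↑ U = F ↑ T = T
¬U = ¬T = F
Q ∨ ¬U = F ∨ F = F
(Q ↑ U) ⊕ (Q ∨ ¬U) = T ⊕ F = T
¬Q = ¬F = T
¬Q ↓ U = T ↓ T = F
Q ↑ (¬Q ↓ U) = F ↑ F = T
((Q ↑ U) ⊕ (Q ∨ ¬U)) ⊕ (Q ↑ (¬Q ↓ U)) = T ⊕ T = F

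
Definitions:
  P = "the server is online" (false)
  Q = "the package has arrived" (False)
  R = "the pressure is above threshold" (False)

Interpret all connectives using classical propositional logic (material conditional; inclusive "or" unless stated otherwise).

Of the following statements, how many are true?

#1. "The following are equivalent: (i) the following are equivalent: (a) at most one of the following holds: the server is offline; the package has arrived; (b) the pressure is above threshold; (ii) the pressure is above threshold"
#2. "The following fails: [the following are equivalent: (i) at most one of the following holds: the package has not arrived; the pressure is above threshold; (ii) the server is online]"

#1: This is ((¬P ↑ Q) ↔ R) ↔ R.

¬P = ¬F = T
¬P ↑ Q = T ↑ F = T
(¬P ↑ Q) ↔ R = T ↔ F = F
((¬P ↑ Q) ↔ R) ↔ R = F ↔ F = T
Hence #1 is true.

#2: Formalization: ¬((¬Q ↑ R) ↔ P)

¬Q = ¬F = T
¬Q ↑ R = T ↑ F = T
(¬Q ↑ R) ↔ P = T ↔ F = F
¬((¬Q ↑ R) ↔ P) = ¬F = T
Hence #2 is true.

Count: 2.

2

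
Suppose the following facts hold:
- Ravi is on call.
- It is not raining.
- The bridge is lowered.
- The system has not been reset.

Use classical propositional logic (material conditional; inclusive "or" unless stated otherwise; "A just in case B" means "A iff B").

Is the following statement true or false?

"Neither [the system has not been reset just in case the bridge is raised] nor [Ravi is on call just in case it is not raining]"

Let D = "the system has been reset" (False), R = "the bridge is raised" (False), U = "Ravi is on call" (True), K = "it is raining" (False).
This is (not D iff R) nor (U iff not K).

not D = not False = True
not D iff R = True iff False = False
not K = not False = True
U iff not K = True iff True = True
(not D iff R) nor (U iff not K) = False nor True = False

False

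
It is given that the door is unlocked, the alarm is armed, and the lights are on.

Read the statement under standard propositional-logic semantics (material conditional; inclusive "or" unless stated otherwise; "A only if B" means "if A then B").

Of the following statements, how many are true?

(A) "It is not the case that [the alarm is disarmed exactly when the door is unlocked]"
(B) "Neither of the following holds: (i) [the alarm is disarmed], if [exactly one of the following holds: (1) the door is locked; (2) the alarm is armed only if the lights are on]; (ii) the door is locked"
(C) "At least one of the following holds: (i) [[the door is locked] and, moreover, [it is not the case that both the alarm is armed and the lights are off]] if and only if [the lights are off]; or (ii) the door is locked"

3

Let N = "the alarm is armed" (T), D = "the door is locked" (F), P = "the lights are on" (T).

(A): Formalization: ¬(¬N ↔ ¬D)

¬N = ¬T = F
¬D = ¬F = T
¬N ↔ ¬D = F ↔ T = F
¬(¬N ↔ ¬D) = ¬F = T
So (A) is true.

(B): Parsed as ((D ⊕ (N → P)) → ¬N) ↓ D

N → P = T → T = T
D ⊕ (N → P) = F ⊕ T = T
¬N = ¬T = F
(D ⊕ (N → P)) → ¬N = T → F = F
((D ⊕ (N → P)) → ¬N) ↓ D = F ↓ F = T
Thus (B) is true.

(C): Parsed as ((D ∧ (N ↑ ¬P)) ↔ ¬P) ∨ D

¬P = ¬T = F
N ↑ ¬P = T ↑ F = T
D ∧ (N ↑ ¬P) = F ∧ T = F
¬P = ¬T = F
(D ∧ (N ↑ ¬P)) ↔ ¬P = F ↔ F = T
((D ∧ (N ↑ ¬P)) ↔ ¬P) ∨ D = T ∨ F = T
Hence (C) is true.

3 of the 3 statements are true ((A), (B), (C)).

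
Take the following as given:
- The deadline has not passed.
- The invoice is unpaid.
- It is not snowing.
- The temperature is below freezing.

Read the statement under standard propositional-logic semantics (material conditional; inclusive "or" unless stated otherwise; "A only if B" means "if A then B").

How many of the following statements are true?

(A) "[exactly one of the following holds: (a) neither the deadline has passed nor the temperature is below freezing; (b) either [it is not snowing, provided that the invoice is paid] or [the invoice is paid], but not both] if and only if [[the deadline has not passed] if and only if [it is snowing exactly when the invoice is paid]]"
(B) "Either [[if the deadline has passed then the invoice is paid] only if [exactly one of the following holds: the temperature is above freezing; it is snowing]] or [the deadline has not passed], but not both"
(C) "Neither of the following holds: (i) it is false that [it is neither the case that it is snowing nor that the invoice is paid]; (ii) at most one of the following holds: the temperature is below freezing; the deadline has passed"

2

Let U = "the deadline has passed" (F), P = "the temperature is below freezing" (T), G = "the invoice is paid" (F), V = "it is snowing" (F).

(A): Formalization: ((U nor P) xor ((G -> ~V) xor G)) <-> (~U <-> (V <-> G))

U nor P = F nor T = F
~V = ~F = T
G -> ~V = F -> T = T
(G -> ~V) xor G = T xor F = T
(U nor P) xor ((G -> ~V) xor G) = F xor T = T
~U = ~F = T
V <-> G = F <-> F = T
~U <-> (V <-> G) = T <-> T = T
((U nor P) xor ((G -> ~V) xor G)) <-> (~U <-> (V <-> G)) = T <-> T = T
Thus (A) is true.

(B): Parsed as ((U -> G) -> (~P xor V)) xor ~U

U -> G = F -> F = T
~P = ~T = F
~P xor V = F xor F = F
(U -> G) -> (~P xor V) = T -> F = F
~U = ~F = T
((U -> G) -> (~P xor V)) xor ~U = F xor T = T
Hence (B) is true.

(C): Formalization: ~(V nor G) nor (P nand U)

V nor G = F nor F = T
~(V nor G) = ~T = F
P nand U = T nand F = T
~(V nor G) nor (P nand U) = F nor T = F
Thus (C) is false.

Count: 2.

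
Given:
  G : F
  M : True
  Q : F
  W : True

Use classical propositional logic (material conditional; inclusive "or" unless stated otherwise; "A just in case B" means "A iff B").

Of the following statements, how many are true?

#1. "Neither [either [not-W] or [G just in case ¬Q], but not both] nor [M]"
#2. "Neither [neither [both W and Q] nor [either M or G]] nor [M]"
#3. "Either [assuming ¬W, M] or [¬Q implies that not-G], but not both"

#1: In symbols: (~W xor (G <-> ~Q)) nor M

~W = ~T = F
~Q = ~F = T
G <-> ~Q = F <-> T = F
~W xor (G <-> ~Q) = F xor F = F
(~W xor (G <-> ~Q)) nor M = F nor T = F
Thus #1 is false.

#2: Parsed as ((W & Q) nor (M | G)) nor M

W & Q = T & F = F
M | G = T | F = T
(W & Q) nor (M | G) = F nor T = F
((W & Q) nor (M | G)) nor M = F nor T = F
So #2 is false.

#3: This is (~W -> M) xor (~Q -> ~G).

~W = ~T = F
~W -> M = F -> T = T
~Q = ~F = T
~G = ~F = T
~Q -> ~G = T -> T = T
(~W -> M) xor (~Q -> ~G) = T xor T = F
So #3 is false.

0 of the 3 statements are true (none).

0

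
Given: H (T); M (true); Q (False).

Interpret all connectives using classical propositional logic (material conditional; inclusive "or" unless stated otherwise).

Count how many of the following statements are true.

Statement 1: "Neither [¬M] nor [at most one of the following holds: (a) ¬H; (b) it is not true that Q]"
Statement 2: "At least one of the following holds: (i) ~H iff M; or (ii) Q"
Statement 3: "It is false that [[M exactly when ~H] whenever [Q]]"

0

Statement 1: In symbols: not M nor (not H nand not Q)

not M = not True = False
not H = not True = False
not Q = not False = True
not H nand not Q = False nand True = True
not M nor (not H nand not Q) = False nor True = False
Thus Statement 1 is false.

Statement 2: Formalization: (not H iff M) or Q

not H = not True = False
not H iff M = False iff True = False
(not H iff M) or Q = False or False = False
So Statement 2 is false.

Statement 3: Formalization: not (Q -> (M iff not H))

not H = not True = False
M iff not H = True iff False = False
Q -> (M iff not H) = False -> False = True
not (Q -> (M iff not H)) = not True = False
So Statement 3 is false.

0 of the 3 statements are true (none).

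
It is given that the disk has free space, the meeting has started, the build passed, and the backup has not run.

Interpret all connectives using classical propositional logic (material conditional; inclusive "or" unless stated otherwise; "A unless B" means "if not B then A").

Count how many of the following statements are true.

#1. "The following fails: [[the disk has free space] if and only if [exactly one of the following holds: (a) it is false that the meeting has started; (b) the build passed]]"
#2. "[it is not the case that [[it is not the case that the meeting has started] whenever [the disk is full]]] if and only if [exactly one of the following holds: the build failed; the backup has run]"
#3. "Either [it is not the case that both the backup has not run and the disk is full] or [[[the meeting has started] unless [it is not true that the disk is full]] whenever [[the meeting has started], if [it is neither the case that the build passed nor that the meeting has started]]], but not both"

1

Let P = "the disk is full" (F), Q = "the meeting has started" (T), R = "the build passed" (T), S = "the backup has run" (F).

#1: This is ¬(¬P ↔ (¬Q ⊕ R)).

¬P = ¬F = T
¬Q = ¬T = F
¬Q ⊕ R = F ⊕ T = T
¬P ↔ (¬Q ⊕ R) = T ↔ T = T
¬(¬P ↔ (¬Q ⊕ R)) = ¬T = F
Hence #1 is false.

#2: In symbols: ¬(P → ¬Q) ↔ (¬R ⊕ S)

¬Q = ¬T = F
P → ¬Q = F → F = T
¬(P → ¬Q) = ¬T = F
¬R = ¬T = F
¬R ⊕ S = F ⊕ F = F
¬(P → ¬Q) ↔ (¬R ⊕ S) = F ↔ F = T
Thus #2 is true.

#3: This is (¬S ↑ P) ⊕ (((R ↓ Q) → Q) → (Q ∨ ¬P)).

¬S = ¬F = T
¬S ↑ P = T ↑ F = T
R ↓ Q = T ↓ T = F
(R ↓ Q) → Q = F → T = T
¬P = ¬F = T
Q ∨ ¬P = T ∨ T = T
((R ↓ Q) → Q) → (Q ∨ ¬P) = T → T = T
(¬S ↑ P) ⊕ (((R ↓ Q) → Q) → (Q ∨ ¬P)) = T ⊕ T = F
Hence #3 is false.

1 of the 3 statements is true (#2).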